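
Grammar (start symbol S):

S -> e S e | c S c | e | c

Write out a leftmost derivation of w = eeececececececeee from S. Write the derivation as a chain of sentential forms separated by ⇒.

S ⇒ eSe ⇒ eeSee ⇒ eeeSeee ⇒ eeecSceee ⇒ eeeceSeceee ⇒ eeececSceceee ⇒ eeececeSececeee ⇒ eeecececScececeee ⇒ eeececececececeee

S ⇒ eSe   [S -> e S e]
eSe ⇒ eeSee   [S -> e S e]
eeSee ⇒ eeeSeee   [S -> e S e]
eeeSeee ⇒ eeecSceee   [S -> c S c]
eeecSceee ⇒ eeeceSeceee   [S -> e S e]
eeeceSeceee ⇒ eeececSceceee   [S -> c S c]
eeececSceceee ⇒ eeececeSececeee   [S -> e S e]
eeececeSececeee ⇒ eeecececScececeee   [S -> c S c]
eeecececScececeee ⇒ eeececececececeee   [S -> e]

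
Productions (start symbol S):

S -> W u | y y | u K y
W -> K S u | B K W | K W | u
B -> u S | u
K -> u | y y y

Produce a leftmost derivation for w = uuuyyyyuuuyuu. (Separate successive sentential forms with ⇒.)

S ⇒ Wu   [S -> W u]
Wu ⇒ BKWu   [W -> B K W]
BKWu ⇒ uSKWu   [B -> u S]
uSKWu ⇒ uuKyKWu   [S -> u K y]
uuKyKWu ⇒ uuuyKWu   [K -> u]
uuuyKWu ⇒ uuuyyyyWu   [K -> y y y]
uuuyyyyWu ⇒ uuuyyyyKSuu   [W -> K S u]
uuuyyyyKSuu ⇒ uuuyyyyuSuu   [K -> u]
uuuyyyyuSuu ⇒ uuuyyyyuuKyuu   [S -> u K y]
uuuyyyyuuKyuu ⇒ uuuyyyyuuuyuu   [K -> u]

S ⇒ Wu ⇒ BKWu ⇒ uSKWu ⇒ uuKyKWu ⇒ uuuyKWu ⇒ uuuyyyyWu ⇒ uuuyyyyKSuu ⇒ uuuyyyyuSuu ⇒ uuuyyyyuuKyuu ⇒ uuuyyyyuuuyuu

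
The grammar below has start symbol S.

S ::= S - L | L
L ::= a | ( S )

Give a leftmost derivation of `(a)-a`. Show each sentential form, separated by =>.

S => S-L   [S ::= S - L]
S-L => L-L   [S ::= L]
L-L => (S)-L   [L ::= ( S )]
(S)-L => (L)-L   [S ::= L]
(L)-L => (a)-L   [L ::= a]
(a)-L => (a)-a   [L ::= a]

S => S-L => L-L => (S)-L => (L)-L => (a)-L => (a)-a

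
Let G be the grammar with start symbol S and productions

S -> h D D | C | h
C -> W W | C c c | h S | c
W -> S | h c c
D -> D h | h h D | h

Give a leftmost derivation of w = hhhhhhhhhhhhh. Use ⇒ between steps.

S ⇒ hDD ⇒ hhD ⇒ hhhhD ⇒ hhhhhhD ⇒ hhhhhhhhD ⇒ hhhhhhhhhhD ⇒ hhhhhhhhhhhhD ⇒ hhhhhhhhhhhhh

S ⇒ hDD   [S -> h D D]
hDD ⇒ hhD   [D -> h]
hhD ⇒ hhhhD   [D -> h h D]
hhhhD ⇒ hhhhhhD   [D -> h h D]
hhhhhhD ⇒ hhhhhhhhD   [D -> h h D]
hhhhhhhhD ⇒ hhhhhhhhhhD   [D -> h h D]
hhhhhhhhhhD ⇒ hhhhhhhhhhhhD   [D -> h h D]
hhhhhhhhhhhhD ⇒ hhhhhhhhhhhhh   [D -> h]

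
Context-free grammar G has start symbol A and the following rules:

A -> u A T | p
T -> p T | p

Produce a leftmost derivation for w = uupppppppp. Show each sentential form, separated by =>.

A => uAT   [A -> u A T]
uAT => uuATT   [A -> u A T]
uuATT => uupTT   [A -> p]
uupTT => uuppTT   [T -> p T]
uuppTT => uupppTT   [T -> p T]
uupppTT => uuppppTT   [T -> p T]
uuppppTT => uupppppTT   [T -> p T]
uupppppTT => uuppppppTT   [T -> p T]
uuppppppTT => uupppppppT   [T -> p]
uupppppppT => uupppppppp   [T -> p]

A=>uAT=>uuATT=>uupTT=>uuppTT=>uupppTT=>uuppppTT=>uupppppTT=>uuppppppTT=>uupppppppT=>uupppppppp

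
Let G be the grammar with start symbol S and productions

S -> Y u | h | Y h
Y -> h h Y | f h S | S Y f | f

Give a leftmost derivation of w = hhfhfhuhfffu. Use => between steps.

S => Yu   [S -> Y u]
Yu => SYfu   [Y -> S Y f]
SYfu => YuYfu   [S -> Y u]
YuYfu => hhYuYfu   [Y -> h h Y]
hhYuYfu => hhfhSuYfu   [Y -> f h S]
hhfhSuYfu => hhfhYhuYfu   [S -> Y h]
hhfhYhuYfu => hhfhfhuYfu   [Y -> f]
hhfhfhuYfu => hhfhfhuSYffu   [Y -> S Y f]
hhfhfhuSYffu => hhfhfhuhYffu   [S -> h]
hhfhfhuhYffu => hhfhfhuhfffu   [Y -> f]

S => Yu => SYfu => YuYfu => hhYuYfu => hhfhSuYfu => hhfhYhuYfu => hhfhfhuYfu => hhfhfhuSYffu => hhfhfhuhYffu => hhfhfhuhfffu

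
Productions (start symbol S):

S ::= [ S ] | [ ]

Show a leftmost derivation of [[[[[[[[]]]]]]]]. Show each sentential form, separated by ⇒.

S ⇒ [S] ⇒ [[S]] ⇒ [[[S]]] ⇒ [[[[S]]]] ⇒ [[[[[S]]]]] ⇒ [[[[[[S]]]]]] ⇒ [[[[[[[S]]]]]]] ⇒ [[[[[[[[]]]]]]]]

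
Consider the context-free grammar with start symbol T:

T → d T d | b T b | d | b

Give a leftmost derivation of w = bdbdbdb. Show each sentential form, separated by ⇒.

T ⇒ bTb   [T → b T b]
bTb ⇒ bdTdb   [T → d T d]
bdTdb ⇒ bdbTbdb   [T → b T b]
bdbTbdb ⇒ bdbdbdb   [T → d]

T ⇒ bTb ⇒ bdTdb ⇒ bdbTbdb ⇒ bdbdbdb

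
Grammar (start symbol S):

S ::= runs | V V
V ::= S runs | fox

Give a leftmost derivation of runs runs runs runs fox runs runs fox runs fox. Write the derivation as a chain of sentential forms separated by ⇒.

S ⇒ V V   [S ::= V V]
V V ⇒ S runs V   [V ::= S runs]
S runs V ⇒ V V runs V   [S ::= V V]
V V runs V ⇒ S runs V runs V   [V ::= S runs]
S runs V runs V ⇒ V V runs V runs V   [S ::= V V]
V V runs V runs V ⇒ S runs V runs V runs V   [V ::= S runs]
S runs V runs V runs V ⇒ runs runs V runs V runs V   [S ::= runs]
runs runs V runs V runs V ⇒ runs runs S runs runs V runs V   [V ::= S runs]
runs runs S runs runs V runs V ⇒ runs runs V V runs runs V runs V   [S ::= V V]
runs runs V V runs runs V runs V ⇒ runs runs S runs V runs runs V runs V   [V ::= S runs]
runs runs S runs V runs runs V runs V ⇒ runs runs runs runs V runs runs V runs V   [S ::= runs]
runs runs runs runs V runs runs V runs V ⇒ runs runs runs runs fox runs runs V runs V   [V ::= fox]
runs runs runs runs fox runs runs V runs V ⇒ runs runs runs runs fox runs runs fox runs V   [V ::= fox]
runs runs runs runs fox runs runs fox runs V ⇒ runs runs runs runs fox runs runs fox runs fox   [V ::= fox]

S ⇒ V V ⇒ S runs V ⇒ V V runs V ⇒ S runs V runs V ⇒ V V runs V runs V ⇒ S runs V runs V runs V ⇒ runs runs V runs V runs V ⇒ runs runs S runs runs V runs V ⇒ runs runs V V runs runs V runs V ⇒ runs runs S runs V runs runs V runs V ⇒ runs runs runs runs V runs runs V runs V ⇒ runs runs runs runs fox runs runs V runs V ⇒ runs runs runs runs fox runs runs fox runs V ⇒ runs runs runs runs fox runs runs fox runs fox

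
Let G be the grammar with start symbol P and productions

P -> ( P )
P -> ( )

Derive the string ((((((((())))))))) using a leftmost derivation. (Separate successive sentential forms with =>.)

P=>(P)=>((P))=>(((P)))=>((((P))))=>(((((P)))))=>((((((P))))))=>(((((((P)))))))=>((((((((P))))))))=>((((((((()))))))))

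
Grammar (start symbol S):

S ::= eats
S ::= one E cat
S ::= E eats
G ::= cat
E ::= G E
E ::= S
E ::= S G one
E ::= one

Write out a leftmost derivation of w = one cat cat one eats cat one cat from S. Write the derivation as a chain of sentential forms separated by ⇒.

S ⇒ one E cat ⇒ one G E cat ⇒ one cat E cat ⇒ one cat G E cat ⇒ one cat cat E cat ⇒ one cat cat S G one cat ⇒ one cat cat E eats G one cat ⇒ one cat cat one eats G one cat ⇒ one cat cat one eats cat one cat

S ⇒ one E cat   [S ::= one E cat]
one E cat ⇒ one G E cat   [E ::= G E]
one G E cat ⇒ one cat E cat   [G ::= cat]
one cat E cat ⇒ one cat G E cat   [E ::= G E]
one cat G E cat ⇒ one cat cat E cat   [G ::= cat]
one cat cat E cat ⇒ one cat cat S G one cat   [E ::= S G one]
one cat cat S G one cat ⇒ one cat cat E eats G one cat   [S ::= E eats]
one cat cat E eats G one cat ⇒ one cat cat one eats G one cat   [E ::= one]
one cat cat one eats G one cat ⇒ one cat cat one eats cat one cat   [G ::= cat]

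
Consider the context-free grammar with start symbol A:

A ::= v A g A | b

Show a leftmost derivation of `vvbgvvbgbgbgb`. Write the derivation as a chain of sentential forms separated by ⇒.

A ⇒ vAgA   [A ::= v A g A]
vAgA ⇒ vvAgAgA   [A ::= v A g A]
vvAgAgA ⇒ vvbgAgA   [A ::= b]
vvbgAgA ⇒ vvbgvAgAgA   [A ::= v A g A]
vvbgvAgAgA ⇒ vvbgvvAgAgAgA   [A ::= v A g A]
vvbgvvAgAgAgA ⇒ vvbgvvbgAgAgA   [A ::= b]
vvbgvvbgAgAgA ⇒ vvbgvvbgbgAgA   [A ::= b]
vvbgvvbgbgAgA ⇒ vvbgvvbgbgbgA   [A ::= b]
vvbgvvbgbgbgA ⇒ vvbgvvbgbgbgb   [A ::= b]

A ⇒ vAgA ⇒ vvAgAgA ⇒ vvbgAgA ⇒ vvbgvAgAgA ⇒ vvbgvvAgAgAgA ⇒ vvbgvvbgAgAgA ⇒ vvbgvvbgbgAgA ⇒ vvbgvvbgbgbgA ⇒ vvbgvvbgbgbgb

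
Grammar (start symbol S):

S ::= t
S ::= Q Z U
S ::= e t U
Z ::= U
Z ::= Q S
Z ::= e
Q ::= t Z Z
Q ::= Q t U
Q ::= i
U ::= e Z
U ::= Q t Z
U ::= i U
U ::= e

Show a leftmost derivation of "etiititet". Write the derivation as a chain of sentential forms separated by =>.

S=>etU=>etiU=>etiQtZ=>etiitZ=>etiitQS=>etiitQtUS=>etiititUS=>etiititeS=>etiititet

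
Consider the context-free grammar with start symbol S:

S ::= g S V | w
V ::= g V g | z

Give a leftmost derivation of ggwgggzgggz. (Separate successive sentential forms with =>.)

S => gSV => ggSVV => ggwVV => ggwgVgV => ggwggVggV => ggwgggVgggV => ggwgggzgggV => ggwgggzgggz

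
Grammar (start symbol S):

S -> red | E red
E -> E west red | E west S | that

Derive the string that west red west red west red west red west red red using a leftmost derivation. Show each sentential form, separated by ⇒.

S ⇒ E red ⇒ E west red red ⇒ E west red west red red ⇒ E west red west red west red red ⇒ E west red west red west red west red red ⇒ E west S west red west red west red west red red ⇒ that west S west red west red west red west red red ⇒ that west red west red west red west red west red red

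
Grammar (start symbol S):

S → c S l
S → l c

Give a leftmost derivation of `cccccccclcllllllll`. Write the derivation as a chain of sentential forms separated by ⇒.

S ⇒ cSl ⇒ ccSll ⇒ cccSlll ⇒ ccccSllll ⇒ cccccSlllll ⇒ ccccccSllllll ⇒ cccccccSlllllll ⇒ ccccccccSllllllll ⇒ cccccccclcllllllll

S ⇒ cSl   [S → c S l]
cSl ⇒ ccSll   [S → c S l]
ccSll ⇒ cccSlll   [S → c S l]
cccSlll ⇒ ccccSllll   [S → c S l]
ccccSllll ⇒ cccccSlllll   [S → c S l]
cccccSlllll ⇒ ccccccSllllll   [S → c S l]
ccccccSllllll ⇒ cccccccSlllllll   [S → c S l]
cccccccSlllllll ⇒ ccccccccSllllllll   [S → c S l]
ccccccccSllllllll ⇒ cccccccclcllllllll   [S → l c]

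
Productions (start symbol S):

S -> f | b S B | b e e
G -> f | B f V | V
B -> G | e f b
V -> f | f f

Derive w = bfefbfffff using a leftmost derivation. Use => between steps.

S => bSB => bfB => bfG => bfBfV => bfGfV => bfBfVfV => bfefbfVfV => bfefbffffV => bfefbfffff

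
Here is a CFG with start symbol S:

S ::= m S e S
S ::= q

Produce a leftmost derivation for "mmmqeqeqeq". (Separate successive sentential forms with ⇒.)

S ⇒ mSeS ⇒ mmSeSeS ⇒ mmmSeSeSeS ⇒ mmmqeSeSeS ⇒ mmmqeqeSeS ⇒ mmmqeqeqeS ⇒ mmmqeqeqeq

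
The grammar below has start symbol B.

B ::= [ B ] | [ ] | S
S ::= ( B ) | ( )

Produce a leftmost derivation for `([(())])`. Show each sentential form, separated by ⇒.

B ⇒ S ⇒ (B) ⇒ ([B]) ⇒ ([S]) ⇒ ([(B)]) ⇒ ([(S)]) ⇒ ([(())])

B ⇒ S   [B ::= S]
S ⇒ (B)   [S ::= ( B )]
(B) ⇒ ([B])   [B ::= [ B ]]
([B]) ⇒ ([S])   [B ::= S]
([S]) ⇒ ([(B)])   [S ::= ( B )]
([(B)]) ⇒ ([(S)])   [B ::= S]
([(S)]) ⇒ ([(())])   [S ::= ( )]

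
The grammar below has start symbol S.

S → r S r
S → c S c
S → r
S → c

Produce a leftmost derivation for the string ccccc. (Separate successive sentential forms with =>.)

S => cSc => ccScc => ccccc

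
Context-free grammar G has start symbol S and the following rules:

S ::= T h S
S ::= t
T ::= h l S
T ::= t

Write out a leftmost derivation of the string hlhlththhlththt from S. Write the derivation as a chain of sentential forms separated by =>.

S=>ThS=>hlShS=>hlThShS=>hlhlShShS=>hlhlthShS=>hlhlthThShS=>hlhlththShS=>hlhlththThShS=>hlhlththhlShShS=>hlhlththhlthShS=>hlhlththhlththS=>hlhlththhlththt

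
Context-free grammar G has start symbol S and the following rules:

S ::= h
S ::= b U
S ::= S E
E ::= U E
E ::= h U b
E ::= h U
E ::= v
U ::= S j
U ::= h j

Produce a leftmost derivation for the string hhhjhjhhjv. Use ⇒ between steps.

S ⇒ SE ⇒ SEE ⇒ SEEE ⇒ hEEE ⇒ hhUEE ⇒ hhhjEE ⇒ hhhjUEE ⇒ hhhjSjEE ⇒ hhhjhjEE ⇒ hhhjhjhUE ⇒ hhhjhjhhjE ⇒ hhhjhjhhjv

S ⇒ SE   [S ::= S E]
SE ⇒ SEE   [S ::= S E]
SEE ⇒ SEEE   [S ::= S E]
SEEE ⇒ hEEE   [S ::= h]
hEEE ⇒ hhUEE   [E ::= h U]
hhUEE ⇒ hhhjEE   [U ::= h j]
hhhjEE ⇒ hhhjUEE   [E ::= U E]
hhhjUEE ⇒ hhhjSjEE   [U ::= S j]
hhhjSjEE ⇒ hhhjhjEE   [S ::= h]
hhhjhjEE ⇒ hhhjhjhUE   [E ::= h U]
hhhjhjhUE ⇒ hhhjhjhhjE   [U ::= h j]
hhhjhjhhjE ⇒ hhhjhjhhjv   [E ::= v]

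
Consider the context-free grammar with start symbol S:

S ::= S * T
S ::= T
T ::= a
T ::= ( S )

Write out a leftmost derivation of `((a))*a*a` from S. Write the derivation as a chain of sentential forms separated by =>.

S=>S*T=>S*T*T=>T*T*T=>(S)*T*T=>(T)*T*T=>((S))*T*T=>((T))*T*T=>((a))*T*T=>((a))*a*T=>((a))*a*a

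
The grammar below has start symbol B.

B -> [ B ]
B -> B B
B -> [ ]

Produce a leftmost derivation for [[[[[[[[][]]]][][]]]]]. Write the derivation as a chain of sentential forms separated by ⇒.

B ⇒ [B] ⇒ [[B]] ⇒ [[[B]]] ⇒ [[[[B]]]] ⇒ [[[[BB]]]] ⇒ [[[[BBB]]]] ⇒ [[[[[B]BB]]]] ⇒ [[[[[[B]]BB]]]] ⇒ [[[[[[[B]]]BB]]]] ⇒ [[[[[[[BB]]]BB]]]] ⇒ [[[[[[[[]B]]]BB]]]] ⇒ [[[[[[[[][]]]]BB]]]] ⇒ [[[[[[[[][]]]][]B]]]] ⇒ [[[[[[[[][]]]][][]]]]]

B ⇒ [B]   [B -> [ B ]]
[B] ⇒ [[B]]   [B -> [ B ]]
[[B]] ⇒ [[[B]]]   [B -> [ B ]]
[[[B]]] ⇒ [[[[B]]]]   [B -> [ B ]]
[[[[B]]]] ⇒ [[[[BB]]]]   [B -> B B]
[[[[BB]]]] ⇒ [[[[BBB]]]]   [B -> B B]
[[[[BBB]]]] ⇒ [[[[[B]BB]]]]   [B -> [ B ]]
[[[[[B]BB]]]] ⇒ [[[[[[B]]BB]]]]   [B -> [ B ]]
[[[[[[B]]BB]]]] ⇒ [[[[[[[B]]]BB]]]]   [B -> [ B ]]
[[[[[[[B]]]BB]]]] ⇒ [[[[[[[BB]]]BB]]]]   [B -> B B]
[[[[[[[BB]]]BB]]]] ⇒ [[[[[[[[]B]]]BB]]]]   [B -> [ ]]
[[[[[[[[]B]]]BB]]]] ⇒ [[[[[[[[][]]]]BB]]]]   [B -> [ ]]
[[[[[[[[][]]]]BB]]]] ⇒ [[[[[[[[][]]]][]B]]]]   [B -> [ ]]
[[[[[[[[][]]]][]B]]]] ⇒ [[[[[[[[][]]]][][]]]]]   [B -> [ ]]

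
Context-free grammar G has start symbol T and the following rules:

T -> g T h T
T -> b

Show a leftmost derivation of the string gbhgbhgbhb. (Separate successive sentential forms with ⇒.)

T ⇒ gThT ⇒ gbhT ⇒ gbhgThT ⇒ gbhgbhT ⇒ gbhgbhgThT ⇒ gbhgbhgbhT ⇒ gbhgbhgbhb

T ⇒ gThT   [T -> g T h T]
gThT ⇒ gbhT   [T -> b]
gbhT ⇒ gbhgThT   [T -> g T h T]
gbhgThT ⇒ gbhgbhT   [T -> b]
gbhgbhT ⇒ gbhgbhgThT   [T -> g T h T]
gbhgbhgThT ⇒ gbhgbhgbhT   [T -> b]
gbhgbhgbhT ⇒ gbhgbhgbhb   [T -> b]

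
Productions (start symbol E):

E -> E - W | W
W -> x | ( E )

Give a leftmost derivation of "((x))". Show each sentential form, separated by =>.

E => W   [E -> W]
W => (E)   [W -> ( E )]
(E) => (W)   [E -> W]
(W) => ((E))   [W -> ( E )]
((E)) => ((W))   [E -> W]
((W)) => ((x))   [W -> x]

E => W => (E) => (W) => ((E)) => ((W)) => ((x))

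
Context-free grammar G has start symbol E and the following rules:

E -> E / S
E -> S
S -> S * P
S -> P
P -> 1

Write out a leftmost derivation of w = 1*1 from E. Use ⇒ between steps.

E ⇒ S ⇒ S*P ⇒ P*P ⇒ 1*P ⇒ 1*1

E ⇒ S   [E -> S]
S ⇒ S*P   [S -> S * P]
S*P ⇒ P*P   [S -> P]
P*P ⇒ 1*P   [P -> 1]
1*P ⇒ 1*1   [P -> 1]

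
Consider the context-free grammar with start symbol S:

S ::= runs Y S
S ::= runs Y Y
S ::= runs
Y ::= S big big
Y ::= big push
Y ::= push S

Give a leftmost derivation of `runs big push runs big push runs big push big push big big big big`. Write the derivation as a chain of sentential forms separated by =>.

S => runs Y Y => runs big push Y => runs big push S big big => runs big push runs Y Y big big => runs big push runs big push Y big big => runs big push runs big push S big big big big => runs big push runs big push runs Y Y big big big big => runs big push runs big push runs big push Y big big big big => runs big push runs big push runs big push big push big big big big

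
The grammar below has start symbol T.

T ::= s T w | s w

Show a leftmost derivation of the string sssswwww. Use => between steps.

T => sTw => ssTww => sssTwww => sssswwww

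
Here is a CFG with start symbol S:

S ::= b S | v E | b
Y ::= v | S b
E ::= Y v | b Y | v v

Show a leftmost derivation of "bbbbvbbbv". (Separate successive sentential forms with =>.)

S => bS => bbS => bbbS => bbbbS => bbbbvE => bbbbvYv => bbbbvSbv => bbbbvbSbv => bbbbvbbbv

S => bS   [S ::= b S]
bS => bbS   [S ::= b S]
bbS => bbbS   [S ::= b S]
bbbS => bbbbS   [S ::= b S]
bbbbS => bbbbvE   [S ::= v E]
bbbbvE => bbbbvYv   [E ::= Y v]
bbbbvYv => bbbbvSbv   [Y ::= S b]
bbbbvSbv => bbbbvbSbv   [S ::= b S]
bbbbvbSbv => bbbbvbbbv   [S ::= b]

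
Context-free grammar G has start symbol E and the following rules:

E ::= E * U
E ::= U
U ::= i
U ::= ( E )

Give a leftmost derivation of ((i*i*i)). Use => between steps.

E => U => (E) => (U) => ((E)) => ((E*U)) => ((E*U*U)) => ((U*U*U)) => ((i*U*U)) => ((i*i*U)) => ((i*i*i))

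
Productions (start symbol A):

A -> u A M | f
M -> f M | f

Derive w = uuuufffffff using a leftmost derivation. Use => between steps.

A => uAM   [A -> u A M]
uAM => uuAMM   [A -> u A M]
uuAMM => uuuAMMM   [A -> u A M]
uuuAMMM => uuuuAMMMM   [A -> u A M]
uuuuAMMMM => uuuufMMMM   [A -> f]
uuuufMMMM => uuuuffMMM   [M -> f]
uuuuffMMM => uuuufffMMM   [M -> f M]
uuuufffMMM => uuuuffffMMM   [M -> f M]
uuuuffffMMM => uuuufffffMM   [M -> f]
uuuufffffMM => uuuuffffffM   [M -> f]
uuuuffffffM => uuuufffffff   [M -> f]

A => uAM => uuAMM => uuuAMMM => uuuuAMMMM => uuuufMMMM => uuuuffMMM => uuuufffMMM => uuuuffffMMM => uuuufffffMM => uuuuffffffM => uuuufffffff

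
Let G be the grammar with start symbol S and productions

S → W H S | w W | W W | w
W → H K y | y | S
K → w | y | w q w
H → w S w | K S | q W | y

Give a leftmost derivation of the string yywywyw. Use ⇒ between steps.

S ⇒ WHS   [S → W H S]
WHS ⇒ SHS   [W → S]
SHS ⇒ WHSHS   [S → W H S]
WHSHS ⇒ SHSHS   [W → S]
SHSHS ⇒ WHSHSHS   [S → W H S]
WHSHSHS ⇒ yHSHSHS   [W → y]
yHSHSHS ⇒ yySHSHS   [H → y]
yySHSHS ⇒ yywHSHS   [S → w]
yywHSHS ⇒ yywySHS   [H → y]
yywySHS ⇒ yywywHS   [S → w]
yywywHS ⇒ yywywyS   [H → y]
yywywyS ⇒ yywywyw   [S → w]

S ⇒ WHS ⇒ SHS ⇒ WHSHS ⇒ SHSHS ⇒ WHSHSHS ⇒ yHSHSHS ⇒ yySHSHS ⇒ yywHSHS ⇒ yywySHS ⇒ yywywHS ⇒ yywywyS ⇒ yywywyw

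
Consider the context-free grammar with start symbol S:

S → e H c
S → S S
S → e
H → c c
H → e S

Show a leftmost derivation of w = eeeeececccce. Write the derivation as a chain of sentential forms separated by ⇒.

S ⇒ SS ⇒ eHcS ⇒ eeScS ⇒ eeSScS ⇒ eeeHcScS ⇒ eeeeScScS ⇒ eeeeecScS ⇒ eeeeeceHccS ⇒ eeeeececcccS ⇒ eeeeececccce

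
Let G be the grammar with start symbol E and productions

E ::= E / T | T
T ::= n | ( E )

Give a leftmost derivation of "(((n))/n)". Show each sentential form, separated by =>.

E => T => (E) => (E/T) => (T/T) => ((E)/T) => ((T)/T) => (((E))/T) => (((T))/T) => (((n))/T) => (((n))/n)

E => T   [E ::= T]
T => (E)   [T ::= ( E )]
(E) => (E/T)   [E ::= E / T]
(E/T) => (T/T)   [E ::= T]
(T/T) => ((E)/T)   [T ::= ( E )]
((E)/T) => ((T)/T)   [E ::= T]
((T)/T) => (((E))/T)   [T ::= ( E )]
(((E))/T) => (((T))/T)   [E ::= T]
(((T))/T) => (((n))/T)   [T ::= n]
(((n))/T) => (((n))/n)   [T ::= n]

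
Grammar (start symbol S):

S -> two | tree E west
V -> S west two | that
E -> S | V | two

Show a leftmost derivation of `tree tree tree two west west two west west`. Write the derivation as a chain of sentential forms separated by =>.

S => tree E west => tree S west => tree tree E west west => tree tree V west west => tree tree S west two west west => tree tree tree E west west two west west => tree tree tree two west west two west west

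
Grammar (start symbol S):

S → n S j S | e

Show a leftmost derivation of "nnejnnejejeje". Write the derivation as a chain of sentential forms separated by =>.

S => nSjS => nnSjSjS => nnejSjS => nnejnSjSjS => nnejnnSjSjSjS => nnejnnejSjSjS => nnejnnejejSjS => nnejnnejejejS => nnejnnejejeje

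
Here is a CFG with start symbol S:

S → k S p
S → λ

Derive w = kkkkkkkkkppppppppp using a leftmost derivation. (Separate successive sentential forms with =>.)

S => kSp => kkSpp => kkkSppp => kkkkSpppp => kkkkkSppppp => kkkkkkSpppppp => kkkkkkkSppppppp => kkkkkkkkSpppppppp => kkkkkkkkkSppppppppp => kkkkkkkkkppppppppp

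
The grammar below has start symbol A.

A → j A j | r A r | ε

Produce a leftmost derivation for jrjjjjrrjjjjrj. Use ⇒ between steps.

A⇒jAj⇒jrArj⇒jrjAjrj⇒jrjjAjjrj⇒jrjjjAjjjrj⇒jrjjjjAjjjjrj⇒jrjjjjrArjjjjrj⇒jrjjjjrrjjjjrj

A ⇒ jAj   [A → j A j]
jAj ⇒ jrArj   [A → r A r]
jrArj ⇒ jrjAjrj   [A → j A j]
jrjAjrj ⇒ jrjjAjjrj   [A → j A j]
jrjjAjjrj ⇒ jrjjjAjjjrj   [A → j A j]
jrjjjAjjjrj ⇒ jrjjjjAjjjjrj   [A → j A j]
jrjjjjAjjjjrj ⇒ jrjjjjrArjjjjrj   [A → r A r]
jrjjjjrArjjjjrj ⇒ jrjjjjrrjjjjrj   [A → ε]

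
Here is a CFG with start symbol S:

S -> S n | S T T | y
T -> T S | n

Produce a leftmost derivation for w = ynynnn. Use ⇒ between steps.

S ⇒ STT ⇒ STTTT ⇒ yTTTT ⇒ yTSTTT ⇒ ynSTTT ⇒ ynyTTT ⇒ ynynTT ⇒ ynynnT ⇒ ynynnn

S ⇒ STT   [S -> S T T]
STT ⇒ STTTT   [S -> S T T]
STTTT ⇒ yTTTT   [S -> y]
yTTTT ⇒ yTSTTT   [T -> T S]
yTSTTT ⇒ ynSTTT   [T -> n]
ynSTTT ⇒ ynyTTT   [S -> y]
ynyTTT ⇒ ynynTT   [T -> n]
ynynTT ⇒ ynynnT   [T -> n]
ynynnT ⇒ ynynnn   [T -> n]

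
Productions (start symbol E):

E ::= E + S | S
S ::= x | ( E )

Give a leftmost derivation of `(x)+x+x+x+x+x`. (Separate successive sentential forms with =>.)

E=>E+S=>E+S+S=>E+S+S+S=>E+S+S+S+S=>E+S+S+S+S+S=>S+S+S+S+S+S=>(E)+S+S+S+S+S=>(S)+S+S+S+S+S=>(x)+S+S+S+S+S=>(x)+x+S+S+S+S=>(x)+x+x+S+S+S=>(x)+x+x+x+S+S=>(x)+x+x+x+x+S=>(x)+x+x+x+x+x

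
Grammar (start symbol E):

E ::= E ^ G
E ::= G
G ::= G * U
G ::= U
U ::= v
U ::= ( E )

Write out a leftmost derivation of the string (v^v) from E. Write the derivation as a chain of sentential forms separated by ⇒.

E ⇒ G   [E ::= G]
G ⇒ U   [G ::= U]
U ⇒ (E)   [U ::= ( E )]
(E) ⇒ (E^G)   [E ::= E ^ G]
(E^G) ⇒ (G^G)   [E ::= G]
(G^G) ⇒ (U^G)   [G ::= U]
(U^G) ⇒ (v^G)   [U ::= v]
(v^G) ⇒ (v^U)   [G ::= U]
(v^U) ⇒ (v^v)   [U ::= v]

E⇒G⇒U⇒(E)⇒(E^G)⇒(G^G)⇒(U^G)⇒(v^G)⇒(v^U)⇒(v^v)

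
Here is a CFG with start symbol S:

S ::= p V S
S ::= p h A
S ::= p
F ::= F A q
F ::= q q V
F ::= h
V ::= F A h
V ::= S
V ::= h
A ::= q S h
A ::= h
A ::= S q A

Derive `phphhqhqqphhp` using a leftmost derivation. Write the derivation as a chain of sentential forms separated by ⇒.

S⇒pVS⇒phS⇒phpVS⇒phpFAhS⇒phpFAqAhS⇒phpFAqAqAhS⇒phphAqAqAhS⇒phphhqAqAhS⇒phphhqhqAhS⇒phphhqhqqShhS⇒phphhqhqqphhS⇒phphhqhqqphhp

S ⇒ pVS   [S ::= p V S]
pVS ⇒ phS   [V ::= h]
phS ⇒ phpVS   [S ::= p V S]
phpVS ⇒ phpFAhS   [V ::= F A h]
phpFAhS ⇒ phpFAqAhS   [F ::= F A q]
phpFAqAhS ⇒ phpFAqAqAhS   [F ::= F A q]
phpFAqAqAhS ⇒ phphAqAqAhS   [F ::= h]
phphAqAqAhS ⇒ phphhqAqAhS   [A ::= h]
phphhqAqAhS ⇒ phphhqhqAhS   [A ::= h]
phphhqhqAhS ⇒ phphhqhqqShhS   [A ::= q S h]
phphhqhqqShhS ⇒ phphhqhqqphhS   [S ::= p]
phphhqhqqphhS ⇒ phphhqhqqphhp   [S ::= p]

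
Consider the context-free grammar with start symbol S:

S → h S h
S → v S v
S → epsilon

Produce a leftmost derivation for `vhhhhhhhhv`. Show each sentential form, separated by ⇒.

S ⇒ vSv   [S → v S v]
vSv ⇒ vhShv   [S → h S h]
vhShv ⇒ vhhShhv   [S → h S h]
vhhShhv ⇒ vhhhShhhv   [S → h S h]
vhhhShhhv ⇒ vhhhhShhhhv   [S → h S h]
vhhhhShhhhv ⇒ vhhhhhhhhv   [S → epsilon]

S⇒vSv⇒vhShv⇒vhhShhv⇒vhhhShhhv⇒vhhhhShhhhv⇒vhhhhhhhhv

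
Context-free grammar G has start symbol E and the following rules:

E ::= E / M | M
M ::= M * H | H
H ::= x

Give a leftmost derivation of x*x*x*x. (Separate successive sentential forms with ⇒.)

E ⇒ M ⇒ M*H ⇒ M*H*H ⇒ M*H*H*H ⇒ H*H*H*H ⇒ x*H*H*H ⇒ x*x*H*H ⇒ x*x*x*H ⇒ x*x*x*x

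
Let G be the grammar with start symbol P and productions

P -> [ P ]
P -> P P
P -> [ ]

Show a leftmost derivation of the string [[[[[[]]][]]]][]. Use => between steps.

P => PP   [P -> P P]
PP => [P]P   [P -> [ P ]]
[P]P => [[P]]P   [P -> [ P ]]
[[P]]P => [[[P]]]P   [P -> [ P ]]
[[[P]]]P => [[[PP]]]P   [P -> P P]
[[[PP]]]P => [[[[P]P]]]P   [P -> [ P ]]
[[[[P]P]]]P => [[[[[P]]P]]]P   [P -> [ P ]]
[[[[[P]]P]]]P => [[[[[[]]]P]]]P   [P -> [ ]]
[[[[[[]]]P]]]P => [[[[[[]]][]]]]P   [P -> [ ]]
[[[[[[]]][]]]]P => [[[[[[]]][]]]][]   [P -> [ ]]

P => PP => [P]P => [[P]]P => [[[P]]]P => [[[PP]]]P => [[[[P]P]]]P => [[[[[P]]P]]]P => [[[[[[]]]P]]]P => [[[[[[]]][]]]]P => [[[[[[]]][]]]][]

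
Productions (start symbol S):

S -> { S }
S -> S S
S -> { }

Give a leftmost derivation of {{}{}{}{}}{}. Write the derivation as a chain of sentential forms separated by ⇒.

S ⇒ SS ⇒ {S}S ⇒ {SS}S ⇒ {SSS}S ⇒ {SSSS}S ⇒ {{}SSS}S ⇒ {{}{}SS}S ⇒ {{}{}{}S}S ⇒ {{}{}{}{}}S ⇒ {{}{}{}{}}{}

S ⇒ SS   [S -> S S]
SS ⇒ {S}S   [S -> { S }]
{S}S ⇒ {SS}S   [S -> S S]
{SS}S ⇒ {SSS}S   [S -> S S]
{SSS}S ⇒ {SSSS}S   [S -> S S]
{SSSS}S ⇒ {{}SSS}S   [S -> { }]
{{}SSS}S ⇒ {{}{}SS}S   [S -> { }]
{{}{}SS}S ⇒ {{}{}{}S}S   [S -> { }]
{{}{}{}S}S ⇒ {{}{}{}{}}S   [S -> { }]
{{}{}{}{}}S ⇒ {{}{}{}{}}{}   [S -> { }]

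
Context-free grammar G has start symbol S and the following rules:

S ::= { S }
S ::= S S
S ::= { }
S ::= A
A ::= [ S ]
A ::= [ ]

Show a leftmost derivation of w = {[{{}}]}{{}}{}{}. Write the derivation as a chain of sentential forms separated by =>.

S => SS   [S ::= S S]
SS => SSS   [S ::= S S]
SSS => SSSS   [S ::= S S]
SSSS => {S}SSS   [S ::= { S }]
{S}SSS => {A}SSS   [S ::= A]
{A}SSS => {[S]}SSS   [A ::= [ S ]]
{[S]}SSS => {[{S}]}SSS   [S ::= { S }]
{[{S}]}SSS => {[{{}}]}SSS   [S ::= { }]
{[{{}}]}SSS => {[{{}}]}{S}SS   [S ::= { S }]
{[{{}}]}{S}SS => {[{{}}]}{{}}SS   [S ::= { }]
{[{{}}]}{{}}SS => {[{{}}]}{{}}{}S   [S ::= { }]
{[{{}}]}{{}}{}S => {[{{}}]}{{}}{}{}   [S ::= { }]

S => SS => SSS => SSSS => {S}SSS => {A}SSS => {[S]}SSS => {[{S}]}SSS => {[{{}}]}SSS => {[{{}}]}{S}SS => {[{{}}]}{{}}SS => {[{{}}]}{{}}{}S => {[{{}}]}{{}}{}{}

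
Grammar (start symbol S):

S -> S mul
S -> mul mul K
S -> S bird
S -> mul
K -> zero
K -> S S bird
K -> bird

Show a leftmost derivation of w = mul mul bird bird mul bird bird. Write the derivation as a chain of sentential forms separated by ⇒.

S ⇒ S bird   [S -> S bird]
S bird ⇒ S bird bird   [S -> S bird]
S bird bird ⇒ S mul bird bird   [S -> S mul]
S mul bird bird ⇒ S bird mul bird bird   [S -> S bird]
S bird mul bird bird ⇒ mul mul K bird mul bird bird   [S -> mul mul K]
mul mul K bird mul bird bird ⇒ mul mul bird bird mul bird bird   [K -> bird]

S ⇒ S bird ⇒ S bird bird ⇒ S mul bird bird ⇒ S bird mul bird bird ⇒ mul mul K bird mul bird bird ⇒ mul mul bird bird mul bird bird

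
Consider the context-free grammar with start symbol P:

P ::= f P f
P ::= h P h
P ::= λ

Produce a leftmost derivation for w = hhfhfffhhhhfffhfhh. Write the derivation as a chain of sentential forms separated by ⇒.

P ⇒ hPh ⇒ hhPhh ⇒ hhfPfhh ⇒ hhfhPhfhh ⇒ hhfhfPfhfhh ⇒ hhfhffPffhfhh ⇒ hhfhfffPfffhfhh ⇒ hhfhfffhPhfffhfhh ⇒ hhfhfffhhPhhfffhfhh ⇒ hhfhfffhhhhfffhfhh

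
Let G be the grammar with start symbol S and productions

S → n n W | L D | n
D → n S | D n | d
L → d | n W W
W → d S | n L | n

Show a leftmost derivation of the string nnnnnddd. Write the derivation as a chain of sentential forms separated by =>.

S => nnW => nnnL => nnnnWW => nnnnnW => nnnnndS => nnnnndLD => nnnnnddD => nnnnnddd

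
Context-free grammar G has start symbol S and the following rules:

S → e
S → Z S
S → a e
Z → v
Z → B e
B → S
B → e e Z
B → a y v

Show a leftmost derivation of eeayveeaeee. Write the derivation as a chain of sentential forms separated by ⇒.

S ⇒ ZS ⇒ BeS ⇒ eeZeS ⇒ eeBeeS ⇒ eeayveeS ⇒ eeayveeZS ⇒ eeayveeBeS ⇒ eeayveeSeS ⇒ eeayveeaeeS ⇒ eeayveeaeee

S ⇒ ZS   [S → Z S]
ZS ⇒ BeS   [Z → B e]
BeS ⇒ eeZeS   [B → e e Z]
eeZeS ⇒ eeBeeS   [Z → B e]
eeBeeS ⇒ eeayveeS   [B → a y v]
eeayveeS ⇒ eeayveeZS   [S → Z S]
eeayveeZS ⇒ eeayveeBeS   [Z → B e]
eeayveeBeS ⇒ eeayveeSeS   [B → S]
eeayveeSeS ⇒ eeayveeaeeS   [S → a e]
eeayveeaeeS ⇒ eeayveeaeee   [S → e]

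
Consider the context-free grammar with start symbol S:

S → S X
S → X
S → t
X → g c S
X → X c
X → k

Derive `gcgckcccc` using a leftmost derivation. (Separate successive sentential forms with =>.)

S => X => gcS => gcX => gcXc => gcXcc => gcXccc => gcXcccc => gcgcScccc => gcgcXcccc => gcgckcccc

S => X   [S → X]
X => gcS   [X → g c S]
gcS => gcX   [S → X]
gcX => gcXc   [X → X c]
gcXc => gcXcc   [X → X c]
gcXcc => gcXccc   [X → X c]
gcXccc => gcXcccc   [X → X c]
gcXcccc => gcgcScccc   [X → g c S]
gcgcScccc => gcgcXcccc   [S → X]
gcgcXcccc => gcgckcccc   [X → k]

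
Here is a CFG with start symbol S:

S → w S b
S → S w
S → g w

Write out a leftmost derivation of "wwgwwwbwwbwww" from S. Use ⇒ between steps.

S ⇒ Sw   [S → S w]
Sw ⇒ Sww   [S → S w]
Sww ⇒ Swww   [S → S w]
Swww ⇒ wSbwww   [S → w S b]
wSbwww ⇒ wSwbwww   [S → S w]
wSwbwww ⇒ wSwwbwww   [S → S w]
wSwwbwww ⇒ wwSbwwbwww   [S → w S b]
wwSbwwbwww ⇒ wwSwbwwbwww   [S → S w]
wwSwbwwbwww ⇒ wwSwwbwwbwww   [S → S w]
wwSwwbwwbwww ⇒ wwgwwwbwwbwww   [S → g w]

S ⇒ Sw ⇒ Sww ⇒ Swww ⇒ wSbwww ⇒ wSwbwww ⇒ wSwwbwww ⇒ wwSbwwbwww ⇒ wwSwbwwbwww ⇒ wwSwwbwwbwww ⇒ wwgwwwbwwbwww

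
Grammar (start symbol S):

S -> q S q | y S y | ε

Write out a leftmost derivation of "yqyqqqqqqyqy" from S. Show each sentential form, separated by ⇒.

S⇒ySy⇒yqSqy⇒yqySyqy⇒yqyqSqyqy⇒yqyqqSqqyqy⇒yqyqqqSqqqyqy⇒yqyqqqqqqyqy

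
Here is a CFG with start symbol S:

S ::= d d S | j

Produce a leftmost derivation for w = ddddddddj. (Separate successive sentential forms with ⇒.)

S ⇒ ddS   [S ::= d d S]
ddS ⇒ ddddS   [S ::= d d S]
ddddS ⇒ ddddddS   [S ::= d d S]
ddddddS ⇒ ddddddddS   [S ::= d d S]
ddddddddS ⇒ ddddddddj   [S ::= j]

S ⇒ ddS ⇒ ddddS ⇒ ddddddS ⇒ ddddddddS ⇒ ddddddddj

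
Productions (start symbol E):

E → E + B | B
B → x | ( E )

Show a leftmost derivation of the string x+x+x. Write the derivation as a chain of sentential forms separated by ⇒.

E ⇒ E+B ⇒ E+B+B ⇒ B+B+B ⇒ x+B+B ⇒ x+x+B ⇒ x+x+x

E ⇒ E+B   [E → E + B]
E+B ⇒ E+B+B   [E → E + B]
E+B+B ⇒ B+B+B   [E → B]
B+B+B ⇒ x+B+B   [B → x]
x+B+B ⇒ x+x+B   [B → x]
x+x+B ⇒ x+x+x   [B → x]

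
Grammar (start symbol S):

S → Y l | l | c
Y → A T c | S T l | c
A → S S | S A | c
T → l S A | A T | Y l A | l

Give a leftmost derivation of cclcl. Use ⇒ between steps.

S ⇒ Yl ⇒ ATcl ⇒ SATcl ⇒ cATcl ⇒ ccTcl ⇒ cclcl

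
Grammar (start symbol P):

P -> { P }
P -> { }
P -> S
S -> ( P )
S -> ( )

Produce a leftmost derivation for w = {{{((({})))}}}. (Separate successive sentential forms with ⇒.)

P ⇒ {P} ⇒ {{P}} ⇒ {{{P}}} ⇒ {{{S}}} ⇒ {{{(P)}}} ⇒ {{{(S)}}} ⇒ {{{((P))}}} ⇒ {{{((S))}}} ⇒ {{{(((P)))}}} ⇒ {{{((({})))}}}

P ⇒ {P}   [P -> { P }]
{P} ⇒ {{P}}   [P -> { P }]
{{P}} ⇒ {{{P}}}   [P -> { P }]
{{{P}}} ⇒ {{{S}}}   [P -> S]
{{{S}}} ⇒ {{{(P)}}}   [S -> ( P )]
{{{(P)}}} ⇒ {{{(S)}}}   [P -> S]
{{{(S)}}} ⇒ {{{((P))}}}   [S -> ( P )]
{{{((P))}}} ⇒ {{{((S))}}}   [P -> S]
{{{((S))}}} ⇒ {{{(((P)))}}}   [S -> ( P )]
{{{(((P)))}}} ⇒ {{{((({})))}}}   [P -> { }]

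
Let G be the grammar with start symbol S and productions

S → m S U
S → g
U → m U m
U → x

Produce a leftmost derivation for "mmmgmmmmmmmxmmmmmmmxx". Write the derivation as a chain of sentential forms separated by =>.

S => mSU   [S → m S U]
mSU => mmSUU   [S → m S U]
mmSUU => mmmSUUU   [S → m S U]
mmmSUUU => mmmgUUU   [S → g]
mmmgUUU => mmmgmUmUU   [U → m U m]
mmmgmUmUU => mmmgmmUmmUU   [U → m U m]
mmmgmmUmmUU => mmmgmmmUmmmUU   [U → m U m]
mmmgmmmUmmmUU => mmmgmmmmUmmmmUU   [U → m U m]
mmmgmmmmUmmmmUU => mmmgmmmmmUmmmmmUU   [U → m U m]
mmmgmmmmmUmmmmmUU => mmmgmmmmmmUmmmmmmUU   [U → m U m]
mmmgmmmmmmUmmmmmmUU => mmmgmmmmmmmUmmmmmmmUU   [U → m U m]
mmmgmmmmmmmUmmmmmmmUU => mmmgmmmmmmmxmmmmmmmUU   [U → x]
mmmgmmmmmmmxmmmmmmmUU => mmmgmmmmmmmxmmmmmmmxU   [U → x]
mmmgmmmmmmmxmmmmmmmxU => mmmgmmmmmmmxmmmmmmmxx   [U → x]

S=>mSU=>mmSUU=>mmmSUUU=>mmmgUUU=>mmmgmUmUU=>mmmgmmUmmUU=>mmmgmmmUmmmUU=>mmmgmmmmUmmmmUU=>mmmgmmmmmUmmmmmUU=>mmmgmmmmmmUmmmmmmUU=>mmmgmmmmmmmUmmmmmmmUU=>mmmgmmmmmmmxmmmmmmmUU=>mmmgmmmmmmmxmmmmmmmxU=>mmmgmmmmmmmxmmmmmmmxx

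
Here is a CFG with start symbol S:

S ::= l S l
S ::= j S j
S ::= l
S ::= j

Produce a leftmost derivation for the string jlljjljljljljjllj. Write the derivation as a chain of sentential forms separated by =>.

S => jSj   [S ::= j S j]
jSj => jlSlj   [S ::= l S l]
jlSlj => jllSllj   [S ::= l S l]
jllSllj => jlljSjllj   [S ::= j S j]
jlljSjllj => jlljjSjjllj   [S ::= j S j]
jlljjSjjllj => jlljjlSljjllj   [S ::= l S l]
jlljjlSljjllj => jlljjljSjljjllj   [S ::= j S j]
jlljjljSjljjllj => jlljjljlSljljjllj   [S ::= l S l]
jlljjljlSljljjllj => jlljjljljljljjllj   [S ::= j]

S=>jSj=>jlSlj=>jllSllj=>jlljSjllj=>jlljjSjjllj=>jlljjlSljjllj=>jlljjljSjljjllj=>jlljjljlSljljjllj=>jlljjljljljljjllj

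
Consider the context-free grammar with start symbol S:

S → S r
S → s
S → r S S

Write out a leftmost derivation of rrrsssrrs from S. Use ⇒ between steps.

S ⇒ rSS   [S → r S S]
rSS ⇒ rSrS   [S → S r]
rSrS ⇒ rSrrS   [S → S r]
rSrrS ⇒ rrSSrrS   [S → r S S]
rrSSrrS ⇒ rrrSSSrrS   [S → r S S]
rrrSSSrrS ⇒ rrrsSSrrS   [S → s]
rrrsSSrrS ⇒ rrrssSrrS   [S → s]
rrrssSrrS ⇒ rrrsssrrS   [S → s]
rrrsssrrS ⇒ rrrsssrrs   [S → s]

S ⇒ rSS ⇒ rSrS ⇒ rSrrS ⇒ rrSSrrS ⇒ rrrSSSrrS ⇒ rrrsSSrrS ⇒ rrrssSrrS ⇒ rrrsssrrS ⇒ rrrsssrrs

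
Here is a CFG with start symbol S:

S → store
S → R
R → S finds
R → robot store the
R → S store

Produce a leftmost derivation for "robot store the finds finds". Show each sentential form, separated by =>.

S => R => S finds => R finds => S finds finds => R finds finds => robot store the finds finds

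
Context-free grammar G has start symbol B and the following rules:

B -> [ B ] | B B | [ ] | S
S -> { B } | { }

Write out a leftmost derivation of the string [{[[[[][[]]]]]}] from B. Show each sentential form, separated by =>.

B=>[B]=>[S]=>[{B}]=>[{[B]}]=>[{[[B]]}]=>[{[[[B]]]}]=>[{[[[BB]]]}]=>[{[[[[]B]]]}]=>[{[[[[][B]]]]}]=>[{[[[[][[]]]]]}]

B => [B]   [B -> [ B ]]
[B] => [S]   [B -> S]
[S] => [{B}]   [S -> { B }]
[{B}] => [{[B]}]   [B -> [ B ]]
[{[B]}] => [{[[B]]}]   [B -> [ B ]]
[{[[B]]}] => [{[[[B]]]}]   [B -> [ B ]]
[{[[[B]]]}] => [{[[[BB]]]}]   [B -> B B]
[{[[[BB]]]}] => [{[[[[]B]]]}]   [B -> [ ]]
[{[[[[]B]]]}] => [{[[[[][B]]]]}]   [B -> [ B ]]
[{[[[[][B]]]]}] => [{[[[[][[]]]]]}]   [B -> [ ]]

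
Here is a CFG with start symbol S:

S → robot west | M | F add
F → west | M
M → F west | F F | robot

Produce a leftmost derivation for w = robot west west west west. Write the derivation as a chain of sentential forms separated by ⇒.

S ⇒ M   [S → M]
M ⇒ F F   [M → F F]
F F ⇒ M F   [F → M]
M F ⇒ F west F   [M → F west]
F west F ⇒ M west F   [F → M]
M west F ⇒ F west west F   [M → F west]
F west west F ⇒ M west west F   [F → M]
M west west F ⇒ F F west west F   [M → F F]
F F west west F ⇒ M F west west F   [F → M]
M F west west F ⇒ robot F west west F   [M → robot]
robot F west west F ⇒ robot west west west F   [F → west]
robot west west west F ⇒ robot west west west west   [F → west]

S ⇒ M ⇒ F F ⇒ M F ⇒ F west F ⇒ M west F ⇒ F west west F ⇒ M west west F ⇒ F F west west F ⇒ M F west west F ⇒ robot F west west F ⇒ robot west west west F ⇒ robot west west west west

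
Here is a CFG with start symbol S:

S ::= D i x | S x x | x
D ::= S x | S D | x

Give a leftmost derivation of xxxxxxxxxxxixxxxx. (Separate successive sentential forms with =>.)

S=>Sxx=>Sxxxx=>Dixxxxx=>SDixxxxx=>SxxDixxxxx=>SxxxxDixxxxx=>xxxxxDixxxxx=>xxxxxSDixxxxx=>xxxxxSxxDixxxxx=>xxxxxSxxxxDixxxxx=>xxxxxxxxxxDixxxxx=>xxxxxxxxxxxixxxxx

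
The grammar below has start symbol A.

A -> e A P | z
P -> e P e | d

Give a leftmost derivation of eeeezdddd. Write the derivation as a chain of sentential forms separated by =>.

A => eAP => eeAPP => eeeAPPP => eeeeAPPPP => eeeezPPPP => eeeezdPPP => eeeezddPP => eeeezdddP => eeeezdddd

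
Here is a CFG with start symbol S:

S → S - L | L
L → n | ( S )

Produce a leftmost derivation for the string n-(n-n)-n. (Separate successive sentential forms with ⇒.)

S ⇒ S-L   [S → S - L]
S-L ⇒ S-L-L   [S → S - L]
S-L-L ⇒ L-L-L   [S → L]
L-L-L ⇒ n-L-L   [L → n]
n-L-L ⇒ n-(S)-L   [L → ( S )]
n-(S)-L ⇒ n-(S-L)-L   [S → S - L]
n-(S-L)-L ⇒ n-(L-L)-L   [S → L]
n-(L-L)-L ⇒ n-(n-L)-L   [L → n]
n-(n-L)-L ⇒ n-(n-n)-L   [L → n]
n-(n-n)-L ⇒ n-(n-n)-n   [L → n]

S ⇒ S-L ⇒ S-L-L ⇒ L-L-L ⇒ n-L-L ⇒ n-(S)-L ⇒ n-(S-L)-L ⇒ n-(L-L)-L ⇒ n-(n-L)-L ⇒ n-(n-n)-L ⇒ n-(n-n)-n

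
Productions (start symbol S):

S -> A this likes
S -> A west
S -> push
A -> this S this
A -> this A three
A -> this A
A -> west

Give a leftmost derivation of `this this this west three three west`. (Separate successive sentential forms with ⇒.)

S ⇒ A west   [S -> A west]
A west ⇒ this A three west   [A -> this A three]
this A three west ⇒ this this A three three west   [A -> this A three]
this this A three three west ⇒ this this this A three three west   [A -> this A]
this this this A three three west ⇒ this this this west three three west   [A -> west]

S ⇒ A west ⇒ this A three west ⇒ this this A three three west ⇒ this this this A three three west ⇒ this this this west three three west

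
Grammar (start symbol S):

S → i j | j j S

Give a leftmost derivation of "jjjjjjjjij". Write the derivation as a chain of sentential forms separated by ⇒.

S ⇒ jjS   [S → j j S]
jjS ⇒ jjjjS   [S → j j S]
jjjjS ⇒ jjjjjjS   [S → j j S]
jjjjjjS ⇒ jjjjjjjjS   [S → j j S]
jjjjjjjjS ⇒ jjjjjjjjij   [S → i j]

S ⇒ jjS ⇒ jjjjS ⇒ jjjjjjS ⇒ jjjjjjjjS ⇒ jjjjjjjjij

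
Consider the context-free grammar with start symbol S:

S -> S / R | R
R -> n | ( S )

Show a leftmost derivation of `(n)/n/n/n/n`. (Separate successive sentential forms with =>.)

S => S/R => S/R/R => S/R/R/R => S/R/R/R/R => R/R/R/R/R => (S)/R/R/R/R => (R)/R/R/R/R => (n)/R/R/R/R => (n)/n/R/R/R => (n)/n/n/R/R => (n)/n/n/n/R => (n)/n/n/n/n

S => S/R   [S -> S / R]
S/R => S/R/R   [S -> S / R]
S/R/R => S/R/R/R   [S -> S / R]
S/R/R/R => S/R/R/R/R   [S -> S / R]
S/R/R/R/R => R/R/R/R/R   [S -> R]
R/R/R/R/R => (S)/R/R/R/R   [R -> ( S )]
(S)/R/R/R/R => (R)/R/R/R/R   [S -> R]
(R)/R/R/R/R => (n)/R/R/R/R   [R -> n]
(n)/R/R/R/R => (n)/n/R/R/R   [R -> n]
(n)/n/R/R/R => (n)/n/n/R/R   [R -> n]
(n)/n/n/R/R => (n)/n/n/n/R   [R -> n]
(n)/n/n/n/R => (n)/n/n/n/n   [R -> n]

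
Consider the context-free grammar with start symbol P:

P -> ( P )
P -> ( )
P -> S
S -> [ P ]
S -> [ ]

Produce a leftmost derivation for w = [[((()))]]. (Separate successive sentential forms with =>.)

P => S => [P] => [S] => [[P]] => [[(P)]] => [[((P))]] => [[((()))]]

P => S   [P -> S]
S => [P]   [S -> [ P ]]
[P] => [S]   [P -> S]
[S] => [[P]]   [S -> [ P ]]
[[P]] => [[(P)]]   [P -> ( P )]
[[(P)]] => [[((P))]]   [P -> ( P )]
[[((P))]] => [[((()))]]   [P -> ( )]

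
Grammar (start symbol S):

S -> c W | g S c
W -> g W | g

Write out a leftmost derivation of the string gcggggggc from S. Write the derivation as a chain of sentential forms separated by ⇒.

S ⇒ gSc   [S -> g S c]
gSc ⇒ gcWc   [S -> c W]
gcWc ⇒ gcgWc   [W -> g W]
gcgWc ⇒ gcggWc   [W -> g W]
gcggWc ⇒ gcgggWc   [W -> g W]
gcgggWc ⇒ gcggggWc   [W -> g W]
gcggggWc ⇒ gcgggggWc   [W -> g W]
gcgggggWc ⇒ gcggggggc   [W -> g]

S ⇒ gSc ⇒ gcWc ⇒ gcgWc ⇒ gcggWc ⇒ gcgggWc ⇒ gcggggWc ⇒ gcgggggWc ⇒ gcggggggc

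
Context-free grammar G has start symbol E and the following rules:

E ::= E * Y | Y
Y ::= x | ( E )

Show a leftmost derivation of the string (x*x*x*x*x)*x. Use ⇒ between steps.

E⇒E*Y⇒Y*Y⇒(E)*Y⇒(E*Y)*Y⇒(E*Y*Y)*Y⇒(E*Y*Y*Y)*Y⇒(E*Y*Y*Y*Y)*Y⇒(Y*Y*Y*Y*Y)*Y⇒(x*Y*Y*Y*Y)*Y⇒(x*x*Y*Y*Y)*Y⇒(x*x*x*Y*Y)*Y⇒(x*x*x*x*Y)*Y⇒(x*x*x*x*x)*Y⇒(x*x*x*x*x)*x

E ⇒ E*Y   [E ::= E * Y]
E*Y ⇒ Y*Y   [E ::= Y]
Y*Y ⇒ (E)*Y   [Y ::= ( E )]
(E)*Y ⇒ (E*Y)*Y   [E ::= E * Y]
(E*Y)*Y ⇒ (E*Y*Y)*Y   [E ::= E * Y]
(E*Y*Y)*Y ⇒ (E*Y*Y*Y)*Y   [E ::= E * Y]
(E*Y*Y*Y)*Y ⇒ (E*Y*Y*Y*Y)*Y   [E ::= E * Y]
(E*Y*Y*Y*Y)*Y ⇒ (Y*Y*Y*Y*Y)*Y   [E ::= Y]
(Y*Y*Y*Y*Y)*Y ⇒ (x*Y*Y*Y*Y)*Y   [Y ::= x]
(x*Y*Y*Y*Y)*Y ⇒ (x*x*Y*Y*Y)*Y   [Y ::= x]
(x*x*Y*Y*Y)*Y ⇒ (x*x*x*Y*Y)*Y   [Y ::= x]
(x*x*x*Y*Y)*Y ⇒ (x*x*x*x*Y)*Y   [Y ::= x]
(x*x*x*x*Y)*Y ⇒ (x*x*x*x*x)*Y   [Y ::= x]
(x*x*x*x*x)*Y ⇒ (x*x*x*x*x)*x   [Y ::= x]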